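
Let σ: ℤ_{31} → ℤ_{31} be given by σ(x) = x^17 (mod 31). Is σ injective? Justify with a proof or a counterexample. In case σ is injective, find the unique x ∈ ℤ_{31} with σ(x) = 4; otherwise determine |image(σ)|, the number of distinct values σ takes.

2

Since 31 is prime, the nonzero elements of ℤ_{31} form a cyclic group of order 30.
As gcd(17, 30) = 1, raising to the 17th power is a bijection on this group: if s^17 ≡ t^17 then (st^{−1})^17 = 1, and the only element of order dividing gcd(17, 30) = 1 is 1, so s = t.
With σ(0) = 0 this makes σ injective on all of ℤ_{31}, hence bijective (finite equal-size domain and codomain). In particular σ is injective.
Since σ is injective, we find the preimage of 4. The inverse of x ↦ x^17 on (ℤ_{31})^× is x ↦ x^23, because 17·23 = 391 = 13·30 + 1 ≡ 1 (mod 30) and x^{30} = 1 for x ≠ 0 (Fermat). So σ⁻¹(4) = 4^23 mod 31.
Repeated squaring mod 31: 4^1 ≡ 4, 4^2 ≡ 4² = 16, 4^4 ≡ 16² = 256 ≡ 8, 4^8 ≡ 8² = 64 ≡ 2, 4^16 ≡ 2² = 4. Since 23 = 16 + 4 + 2 + 1, 4^23 ≡ 4·8·16·4: 4·8 = 32 ≡ 1, then 1·16 = 16, then 16·4 = 64 ≡ 2. So 4^23 ≡ 2 (mod 31).
Hence σ⁻¹(4) = 2.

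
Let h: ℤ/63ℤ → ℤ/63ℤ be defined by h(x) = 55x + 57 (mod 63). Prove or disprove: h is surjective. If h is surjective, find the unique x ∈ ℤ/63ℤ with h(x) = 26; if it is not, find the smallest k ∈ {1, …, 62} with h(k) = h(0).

59

Since gcd(55, 63) = 1, 55 is invertible modulo 63. Euclid's algorithm: 63 = 1·55 + 8, 55 = 6·8 + 7, 8 = 1·7 + 1; back-substituting gives 1 = 55·55 − 48·63, so 55⁻¹ ≡ 55 (mod 63).
Then y ↦ 55(y − 57) is a two-sided inverse to h, so every y ∈ ℤ/63ℤ has a preimage.
Thus h is surjective.
Since h is surjective, we compute h⁻¹(26): solve 55x + 57 ≡ 26 (mod 63), i.e. 55x ≡ 32 (mod 63).
Multiplying by 55⁻¹ = 55 gives x ≡ 55·32 = 1760 = 27·63 + 59 ≡ 59 (mod 63).
Check: h(59) = 55·59 + 57 = 3302 = 52·63 + 26 ≡ 26 (mod 63).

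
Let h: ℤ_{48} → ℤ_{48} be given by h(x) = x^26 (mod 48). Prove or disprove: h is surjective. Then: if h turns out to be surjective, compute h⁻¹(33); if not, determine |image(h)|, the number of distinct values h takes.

h(2): Repeated squaring mod 48: 2^1 ≡ 2, 2^2 ≡ 2² = 4, 2^4 ≡ 4² = 16, 2^8 ≡ 16² = 256 ≡ 16, 2^16 ≡ 16² = 256 ≡ 16. Since 26 = 16 + 8 + 2, 2^26 ≡ 16·16·4: 16·16 = 256 ≡ 16, then 16·4 = 64 ≡ 16. So 2^26 ≡ 16 (mod 48).
h(4): Repeated squaring mod 48: 4^1 ≡ 4, 4^2 ≡ 4² = 16, 4^4 ≡ 16² = 256 ≡ 16, 4^8 ≡ 16² = 256 ≡ 16, 4^16 ≡ 16² = 256 ≡ 16. Since 26 = 16 + 8 + 2, 4^26 ≡ 16·16·16: 16·16 = 256 ≡ 16, then 16·16 = 256 ≡ 16. So 4^26 ≡ 16 (mod 48).
So h(2) = h(4) = 16 while 2 ≠ 4, thus h is not injective.
A non-injective map from the 48-element set ℤ_{48} to itself takes at most 47 distinct values, so it cannot be surjective. Hence h is not surjective.
Since h is not surjective, we determine |image(h)|. Computing x^26 mod 48 for each x (by repeated squaring, reducing mod 48 at every step), the values h(0), h(1), …, h(47) are: 0, 1, 16, 9, 16, 25, 0, 1, 16, 33, 16, 25, 0, 25, 16, 33, 16, 1, 0, 25, 16, 9, 16, 1, 0, 1, 16, 9, 16, 25, 0, 1, 16, 33, 16, 25, 0, 25, 16, 33, 16, 1, 0, 25, 16, 9, 16, 1.
The distinct values are {0, 1, 9, 16, 25, 33}; there are 6 of them.

6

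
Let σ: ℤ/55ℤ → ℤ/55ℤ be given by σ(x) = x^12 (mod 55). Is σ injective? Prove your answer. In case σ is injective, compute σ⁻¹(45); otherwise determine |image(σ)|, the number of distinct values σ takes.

σ(4): Repeated squaring mod 55: 4^1 ≡ 4, 4^2 ≡ 4² = 16, 4^4 ≡ 16² = 256 ≡ 36, 4^8 ≡ 36² = 1296 ≡ 31. Since 12 = 8 + 4, 4^12 ≡ 31·36: 31·36 = 1116 ≡ 16. So 4^12 ≡ 16 (mod 55).
σ(7): Repeated squaring mod 55: 7^1 ≡ 7, 7^2 ≡ 7² = 49, 7^4 ≡ 49² = 2401 ≡ 36, 7^8 ≡ 36² = 1296 ≡ 31. Since 12 = 8 + 4, 7^12 ≡ 31·36: 31·36 = 1116 ≡ 16. So 7^12 ≡ 16 (mod 55).
So σ(4) = σ(7) = 16 while 4 ≠ 7, hence σ is not injective.
Since σ is not injective, we determine |image(σ)|. Computing x^12 mod 55 for each x (by repeated squaring, reducing mod 55 at every step), the values σ(0), σ(1), …, σ(54) are: 0, 1, 26, 31, 16, 25, 36, 16, 31, 26, 45, 11, 1, 26, 31, 5, 36, 36, 16, 31, 15, 1, 11, 1, 26, 20, 16, 36, 36, 16, 20, 26, 1, 11, 1, 15, 31, 16, 36, 36, 5, 31, 26, 1, 11, 45, 26, 31, 16, 36, 25, 16, 31, 26, 1.
The distinct values are {0, 1, 5, 11, 15, 16, 20, 25, 26, 31, 36, 45}; there are 12 of them.

12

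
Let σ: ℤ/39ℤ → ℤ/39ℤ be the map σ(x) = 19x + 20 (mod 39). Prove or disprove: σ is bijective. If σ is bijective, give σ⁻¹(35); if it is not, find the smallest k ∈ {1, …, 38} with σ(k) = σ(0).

9

Suppose σ(a) = σ(b) in ℤ/39ℤ. Then 19a + 20 ≡ 19b + 20 (mod 39), hence 19(a − b) ≡ 0 (mod 39).
Since gcd(19, 39) = 1, 19 is invertible modulo 39, so a − b ≡ 0 (mod 39), i.e. a = b.
We now compute 19⁻¹ mod 39 explicitly. Euclid's algorithm: 39 = 2·19 + 1; back-substituting gives 1 = 37·19 − 18·39, so 19⁻¹ ≡ 37 (mod 39).
Then y ↦ 37(y − 20) is a two-sided inverse to σ, so every y ∈ ℤ/39ℤ has a preimage.
So σ is bijective.
Since σ is bijective, we find σ⁻¹(35): we need 19x ≡ 35 − 20 ≡ 15 (mod 39). Using 19⁻¹ = 37: x ≡ 37·15 = 555 = 14·39 + 9, so x = 9.
Check: σ(9) = 19·9 + 20 = 191 = 4·39 + 35 ≡ 35 (mod 39).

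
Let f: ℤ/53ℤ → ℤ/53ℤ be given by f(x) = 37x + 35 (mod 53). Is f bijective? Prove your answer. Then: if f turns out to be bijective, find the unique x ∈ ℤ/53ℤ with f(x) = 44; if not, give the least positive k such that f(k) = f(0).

16

If f(u) = f(v), then 37u ≡ 37v (mod 53). Because gcd(37, 53) = 1, we may cancel 37 to get u ≡ v (mod 53).
We now compute 37⁻¹ mod 53 explicitly. Euclid's algorithm: 53 = 1·37 + 16, 37 = 2·16 + 5, 16 = 3·5 + 1; back-substituting gives 1 = 43·37 − 30·53, so 37⁻¹ ≡ 43 (mod 53).
For any y ∈ ℤ/53ℤ, x = 43(y − 35) mod 53 satisfies f(x) = 37·43(y − 35) + 35 ≡ y (since 37·43 ≡ 1 mod 53). So every y has a preimage.
Therefore f is bijective.
Since f is bijective, we compute f⁻¹(44): solve 37x + 35 ≡ 44 (mod 53), i.e. 37x ≡ 9 (mod 53).
Multiplying by 37⁻¹ = 43 gives x ≡ 43·9 = 387 = 7·53 + 16 ≡ 16 (mod 53).
Check: f(16) = 37·16 + 35 = 627 = 11·53 + 44 ≡ 44 (mod 53).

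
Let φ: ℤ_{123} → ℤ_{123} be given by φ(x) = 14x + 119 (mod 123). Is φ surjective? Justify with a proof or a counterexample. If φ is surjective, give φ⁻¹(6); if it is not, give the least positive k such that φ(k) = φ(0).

71

By definition, φ is surjective if every y in the codomain equals φ(x) for some x in the domain.
Since gcd(14, 123) = 1, 14 is invertible modulo 123. Euclid's algorithm: 123 = 8·14 + 11, 14 = 1·11 + 3, 11 = 3·3 + 2, 3 = 1·2 + 1; back-substituting gives 1 = 44·14 − 5·123, so 14⁻¹ ≡ 44 (mod 123).
For any y ∈ ℤ_{123}, x = 44(y − 119) mod 123 satisfies φ(x) = 14·44(y − 119) + 119 ≡ y (since 14·44 ≡ 1 mod 123). So every y has a preimage.
Hence φ is surjective.
Since φ is surjective, we compute φ⁻¹(6): solve 14x + 119 ≡ 6 (mod 123), i.e. 14x ≡ 10 (mod 123).
Multiplying by 14⁻¹ = 44 gives x ≡ 44·10 = 440 = 3·123 + 71 ≡ 71 (mod 123).
Check: φ(71) = 14·71 + 119 = 1113 = 9·123 + 6 ≡ 6 (mod 123).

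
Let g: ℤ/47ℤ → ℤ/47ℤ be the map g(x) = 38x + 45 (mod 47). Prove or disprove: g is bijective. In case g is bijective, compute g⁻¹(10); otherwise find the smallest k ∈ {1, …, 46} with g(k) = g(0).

30

Suppose g(u) = g(v) in ℤ/47ℤ. Then 38u + 45 ≡ 38v + 45 (mod 47), thus 38(u − v) ≡ 0 (mod 47).
Since gcd(38, 47) = 1, 38 is invertible modulo 47, thus u − v ≡ 0 (mod 47), i.e. u = v.
We now compute 38⁻¹ mod 47 explicitly. Euclid's algorithm: 47 = 1·38 + 9, 38 = 4·9 + 2, 9 = 4·2 + 1; back-substituting gives 1 = 26·38 − 21·47, so 38⁻¹ ≡ 26 (mod 47).
For any y ∈ ℤ/47ℤ, x = 26(y − 45) mod 47 satisfies g(x) = 38·26(y − 45) + 45 ≡ y (since 38·26 ≡ 1 mod 47). So every y has a preimage.
Hence g is bijective.
Since g is bijective, we compute g⁻¹(10): solve 38x + 45 ≡ 10 (mod 47), i.e. 38x ≡ 12 (mod 47).
Multiplying by 38⁻¹ = 26 gives x ≡ 26·12 = 312 = 6·47 + 30 ≡ 30 (mod 47).
Check: g(30) = 38·30 + 45 = 1185 = 25·47 + 10 ≡ 10 (mod 47).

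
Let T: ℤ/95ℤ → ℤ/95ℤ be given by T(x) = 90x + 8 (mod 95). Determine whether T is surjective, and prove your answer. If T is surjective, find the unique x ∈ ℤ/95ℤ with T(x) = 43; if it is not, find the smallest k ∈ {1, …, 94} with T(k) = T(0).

19

Recall that T is surjective if every y in the codomain equals T(x) for some x in the domain.
Since gcd(90, 95) = 5, we have 90x ≡ 0 (mod 5) for all x, so T(x) ≡ 3 (mod 5).
But 0 ≢ 3 (mod 5), so 0 ∈ ℤ/95ℤ has no preimage. Therefore T is not surjective.
Since T is not surjective, we find the least positive k with T(k) = T(0): this means 90k ≡ 0 (mod 95), i.e. 95 ∣ 90k. Since gcd(90, 95) = 5, dividing through by 5 this holds exactly when 19 ∣ 18k, and as gcd(18, 19) = 1, exactly when 19 ∣ k.
The smallest positive such k is 19.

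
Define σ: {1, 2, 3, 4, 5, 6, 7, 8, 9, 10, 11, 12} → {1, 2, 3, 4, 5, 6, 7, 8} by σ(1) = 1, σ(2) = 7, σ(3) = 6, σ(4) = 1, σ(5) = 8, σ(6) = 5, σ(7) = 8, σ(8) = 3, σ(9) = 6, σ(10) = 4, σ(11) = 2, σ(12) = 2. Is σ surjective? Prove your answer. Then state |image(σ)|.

8

Every element of the codomain has a preimage: 1 = σ(1), 2 = σ(11), 3 = σ(8), 4 = σ(10), 5 = σ(6), 6 = σ(3), 7 = σ(2), 8 = σ(5).
So σ is surjective.
The image of σ is {1, 2, 3, 4, 5, 6, 7, 8}, which has 8 elements.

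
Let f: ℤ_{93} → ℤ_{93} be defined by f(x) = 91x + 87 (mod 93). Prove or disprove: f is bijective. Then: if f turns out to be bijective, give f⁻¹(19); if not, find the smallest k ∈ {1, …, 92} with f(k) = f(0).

34

If f(s) = f(t), then 91s ≡ 91t (mod 93). Because gcd(91, 93) = 1, we may cancel 91 to get s ≡ t (mod 93).
We now compute 91⁻¹ mod 93 explicitly. Euclid's algorithm: 93 = 1·91 + 2, 91 = 45·2 + 1; back-substituting gives 1 = 46·91 − 45·93, so 91⁻¹ ≡ 46 (mod 93).
For any y ∈ ℤ_{93}, x = 46(y − 87) mod 93 satisfies f(x) = 91·46(y − 87) + 87 ≡ y (since 91·46 ≡ 1 mod 93). So every y has a preimage.
Therefore f is bijective.
Since f is bijective, we compute f⁻¹(19): solve 91x + 87 ≡ 19 (mod 93), i.e. 91x ≡ 25 (mod 93).
Multiplying by 91⁻¹ = 46 gives x ≡ 46·25 = 1150 = 12·93 + 34 ≡ 34 (mod 93).
Check: f(34) = 91·34 + 87 = 3181 = 34·93 + 19 ≡ 19 (mod 93).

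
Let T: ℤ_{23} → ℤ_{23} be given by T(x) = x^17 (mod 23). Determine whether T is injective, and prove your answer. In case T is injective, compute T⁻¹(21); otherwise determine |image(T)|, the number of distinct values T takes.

Since 23 is prime, the nonzero elements of ℤ_{23} form a cyclic group of order 22.
As gcd(17, 22) = 1, raising to the 17th power is a bijection on this group: if s^17 ≡ t^17 then (st^{−1})^17 = 1, and the only element of order dividing gcd(17, 22) = 1 is 1, so s = t.
With T(0) = 0 this makes T injective on all of ℤ_{23}, hence bijective (finite equal-size domain and codomain). In particular T is injective.
Since T is injective, we find the preimage of 21. The inverse of x ↦ x^17 on (ℤ_{23})^× is x ↦ x^13, because 17·13 = 221 = 10·22 + 1 ≡ 1 (mod 22) and x^{22} = 1 for x ≠ 0 (Fermat). So T⁻¹(21) = 21^13 mod 23.
Repeated squaring mod 23: 21^1 ≡ 21, 21^2 ≡ 21² = 441 ≡ 4, 21^4 ≡ 4² = 16, 21^8 ≡ 16² = 256 ≡ 3. Since 13 = 8 + 4 + 1, 21^13 ≡ 3·16·21: 3·16 = 48 ≡ 2, then 2·21 = 42 ≡ 19. So 21^13 ≡ 19 (mod 23).
Hence T⁻¹(21) = 19.

19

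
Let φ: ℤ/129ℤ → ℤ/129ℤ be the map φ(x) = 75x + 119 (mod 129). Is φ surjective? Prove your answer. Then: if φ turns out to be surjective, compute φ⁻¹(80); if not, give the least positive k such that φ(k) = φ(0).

Since gcd(75, 129) = 3, we have 75x ≡ 0 (mod 3) for all x, so φ(x) ≡ 2 (mod 3).
But 0 ≢ 2 (mod 3), so 0 ∈ ℤ/129ℤ has no preimage. Hence φ is not surjective.
Since φ is not surjective, we find the least positive k with φ(k) = φ(0): this means 75k ≡ 0 (mod 129), i.e. 129 ∣ 75k. Since gcd(75, 129) = 3, dividing through by 3 this holds exactly when 43 ∣ 25k, and as gcd(25, 43) = 1, exactly when 43 ∣ k.
The smallest positive such k is 43.

43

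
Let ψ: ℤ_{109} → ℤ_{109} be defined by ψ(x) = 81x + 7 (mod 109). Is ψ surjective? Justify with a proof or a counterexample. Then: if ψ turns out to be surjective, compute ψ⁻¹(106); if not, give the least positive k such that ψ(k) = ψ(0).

Since gcd(81, 109) = 1, 81 is invertible modulo 109. Euclid's algorithm: 109 = 1·81 + 28, 81 = 2·28 + 25, 28 = 1·25 + 3, 25 = 8·3 + 1; back-substituting gives 1 = 35·81 − 26·109, so 81⁻¹ ≡ 35 (mod 109).
Then y ↦ 35(y − 7) is a two-sided inverse to ψ, so every y ∈ ℤ_{109} has a preimage.
Thus ψ is surjective.
Since ψ is surjective, we compute ψ⁻¹(106): solve 81x + 7 ≡ 106 (mod 109), i.e. 81x ≡ 99 (mod 109).
Multiplying by 81⁻¹ = 35 gives x ≡ 35·99 = 3465 = 31·109 + 86 ≡ 86 (mod 109).
Check: ψ(86) = 81·86 + 7 = 6973 = 63·109 + 106 ≡ 106 (mod 109).

86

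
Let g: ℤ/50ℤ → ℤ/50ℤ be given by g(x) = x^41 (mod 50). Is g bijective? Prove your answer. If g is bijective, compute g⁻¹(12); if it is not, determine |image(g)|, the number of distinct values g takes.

42

g(0) = 0^41 = 0.
g(10): Repeated squaring mod 50: 10^1 ≡ 10, 10^2 ≡ 10² = 100 ≡ 0, 10^4 ≡ 0² = 0, 10^8 ≡ 0² = 0, 10^16 ≡ 0² = 0, 10^32 ≡ 0² = 0. Since 41 = 32 + 8 + 1, 10^41 ≡ 0·0·10: 0·0 = 0, then 0·10 = 0. So 10^41 ≡ 0 (mod 50).
So g(0) = g(10) = 0 while 0 ≠ 10, so g is not injective, hence not bijective.
Since g is not bijective, we determine |image(g)|. Computing x^41 mod 50 for each x (by repeated squaring, reducing mod 50 at every step), the values g(0), g(1), …, g(49) are: 0, 1, 2, 3, 4, 25, 6, 7, 8, 9, 0, 11, 12, 13, 14, 25, 16, 17, 18, 19, 0, 21, 22, 23, 24, 25, 26, 27, 28, 29, 0, 31, 32, 33, 34, 25, 36, 37, 38, 39, 0, 41, 42, 43, 44, 25, 46, 47, 48, 49.
The distinct values are {0, 1, 2, 3, 4, 6, 7, 8, 9, 11, 12, 13, 14, 16, 17, 18, 19, 21, 22, 23, 24, 25, 26, 27, 28, 29, 31, 32, 33, 34, 36, 37, 38, 39, 41, 42, 43, 44, 46, 47, 48, 49}; there are 42 of them.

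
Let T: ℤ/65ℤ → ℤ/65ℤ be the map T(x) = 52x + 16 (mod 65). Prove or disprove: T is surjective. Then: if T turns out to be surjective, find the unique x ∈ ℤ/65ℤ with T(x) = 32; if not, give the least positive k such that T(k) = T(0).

Since gcd(52, 65) = 13, we have 52x ≡ 0 (mod 13) for all x, so T(x) ≡ 3 (mod 13).
But 0 ≢ 3 (mod 13), so 0 ∈ ℤ/65ℤ has no preimage. Thus T is not surjective.
Since T is not surjective, we find the least positive k with T(k) = T(0): this means 52k ≡ 0 (mod 65), i.e. 65 ∣ 52k. Since gcd(52, 65) = 13, dividing through by 13 this holds exactly when 5 ∣ 4k, and as gcd(4, 5) = 1, exactly when 5 ∣ k.
The smallest positive such k is 5.

5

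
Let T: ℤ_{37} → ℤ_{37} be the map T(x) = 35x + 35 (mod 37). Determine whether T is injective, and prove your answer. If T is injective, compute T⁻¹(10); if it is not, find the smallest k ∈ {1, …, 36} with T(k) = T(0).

31

Recall: T is injective when T(x_1) = T(x_2) forces x_1 = x_2.
Suppose T(x_1) = T(x_2) in ℤ_{37}. Then 35x_1 + 35 ≡ 35x_2 + 35 (mod 37), therefore 35(x_1 − x_2) ≡ 0 (mod 37).
Since gcd(35, 37) = 1, 35 is invertible modulo 37, thus x_1 − x_2 ≡ 0 (mod 37), i.e. x_1 = x_2.
Therefore T is injective.
We now compute 35⁻¹ mod 37 explicitly. Euclid's algorithm: 37 = 1·35 + 2, 35 = 17·2 + 1; back-substituting gives 1 = 18·35 − 17·37, so 35⁻¹ ≡ 18 (mod 37).
Since T is injective, we find T⁻¹(10): we need 35x ≡ 10 − 35 ≡ 12 (mod 37). Using 35⁻¹ = 18: x ≡ 18·12 = 216 = 5·37 + 31, so x = 31.
Check: T(31) = 35·31 + 35 = 1120 = 30·37 + 10 ≡ 10 (mod 37).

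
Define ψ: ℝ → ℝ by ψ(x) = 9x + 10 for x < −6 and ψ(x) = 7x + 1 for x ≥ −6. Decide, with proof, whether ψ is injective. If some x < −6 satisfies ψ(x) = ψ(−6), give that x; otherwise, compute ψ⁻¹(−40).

Both pieces are strictly increasing (slopes 9 and 7), so each is injective on its own interval.
The left piece maps (−∞, −6) onto (−∞, −44); the right piece maps [−6, ∞) onto [−41, ∞).
These images are disjoint, so no value is attained by both pieces. Hence ψ is injective.
Because the two images are disjoint, no x < −6 has ψ(x) = ψ(−6), so we compute ψ⁻¹(−40): −40 lies in [−41, ∞), so solve 7x + 1 = −40: x = (−40 − 1)/7 = −41/7.

-41/7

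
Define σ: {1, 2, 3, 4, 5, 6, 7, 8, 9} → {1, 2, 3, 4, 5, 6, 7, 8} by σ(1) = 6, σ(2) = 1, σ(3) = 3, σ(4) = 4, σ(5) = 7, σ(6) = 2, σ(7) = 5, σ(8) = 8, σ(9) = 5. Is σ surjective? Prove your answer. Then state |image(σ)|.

8

Every element of the codomain has a preimage: 1 = σ(2), 2 = σ(6), 3 = σ(3), 4 = σ(4), 5 = σ(7), 6 = σ(1), 7 = σ(5), 8 = σ(8).
Thus σ is surjective.
The image of σ is {1, 2, 3, 4, 5, 6, 7, 8}, which has 8 elements.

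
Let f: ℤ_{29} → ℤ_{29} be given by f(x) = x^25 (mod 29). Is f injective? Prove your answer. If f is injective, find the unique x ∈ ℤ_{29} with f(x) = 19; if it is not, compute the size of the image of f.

Since 29 is prime, the nonzero elements of ℤ_{29} form a cyclic group of order 28.
As gcd(25, 28) = 1, raising to the 25th power is a bijection on this group: if a^25 ≡ b^25 then (ab^{−1})^25 = 1, and the only element of order dividing gcd(25, 28) = 1 is 1, so a = b.
With f(0) = 0 this makes f injective on all of ℤ_{29}, hence bijective (finite equal-size domain and codomain). In particular f is injective.
Since f is injective, we find the preimage of 19. The inverse of x ↦ x^25 on (ℤ_{29})^× is x ↦ x^9, because 25·9 = 225 = 8·28 + 1 ≡ 1 (mod 28) and x^{28} = 1 for x ≠ 0 (Fermat). So f⁻¹(19) = 19^9 mod 29.
Repeated squaring mod 29: 19^1 ≡ 19, 19^2 ≡ 19² = 361 ≡ 13, 19^4 ≡ 13² = 169 ≡ 24, 19^8 ≡ 24² = 576 ≡ 25. Since 9 = 8 + 1, 19^9 ≡ 25·19: 25·19 = 475 ≡ 11. So 19^9 ≡ 11 (mod 29).
Hence f⁻¹(19) = 11.

11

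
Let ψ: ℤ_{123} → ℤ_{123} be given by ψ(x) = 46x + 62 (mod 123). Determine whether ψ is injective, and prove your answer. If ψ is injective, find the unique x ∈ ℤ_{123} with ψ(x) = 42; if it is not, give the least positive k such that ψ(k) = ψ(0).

Suppose ψ(s) = ψ(t) in ℤ_{123}. Then 46s + 62 ≡ 46t + 62 (mod 123), thus 46(s − t) ≡ 0 (mod 123).
Since gcd(46, 123) = 1, 46 is invertible modulo 123, so s − t ≡ 0 (mod 123), i.e. s = t.
Therefore ψ is injective.
We now compute 46⁻¹ mod 123 explicitly. Euclid's algorithm: 123 = 2·46 + 31, 46 = 1·31 + 15, 31 = 2·15 + 1; back-substituting gives 1 = 115·46 − 43·123, so 46⁻¹ ≡ 115 (mod 123).
Since ψ is injective, we find ψ⁻¹(42): we need 46x ≡ 42 − 62 ≡ 103 (mod 123). Using 46⁻¹ = 115: x ≡ 115·103 = 11845 = 96·123 + 37, so x = 37.
Check: ψ(37) = 46·37 + 62 = 1764 = 14·123 + 42 ≡ 42 (mod 123).

37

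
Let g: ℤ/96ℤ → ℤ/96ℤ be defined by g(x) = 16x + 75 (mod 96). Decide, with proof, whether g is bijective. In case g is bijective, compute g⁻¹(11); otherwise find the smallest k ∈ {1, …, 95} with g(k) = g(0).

6

We have gcd(16, 96) = 16 > 1. Taking s = 0 and t = 6: g(0) = 75 and g(6) = 16·6 + 75 = 171 ≡ 75 (mod 96).
So g(0) = g(6) while 0 ≠ 6, hence g is not injective, hence not bijective.
Since g is not bijective, we find the least positive k with g(k) = g(0): this means 16k ≡ 0 (mod 96), i.e. 96 ∣ 16k. Since gcd(16, 96) = 16, dividing through by 16 this holds exactly when 6 ∣ k.
The smallest positive such k is 6.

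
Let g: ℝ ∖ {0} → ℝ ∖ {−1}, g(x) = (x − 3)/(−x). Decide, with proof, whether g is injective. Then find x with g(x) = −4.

Suppose g(s) = g(t). Cross-multiplying: (s − 3)(−t) = (t − 3)(−s).
Expanding both sides and cancelling the symmetric terms leaves −3·(s − t) = 0. Since −3 ≠ 0, s = t. Thus g is injective.
Solving g(x) = −4: cross-multiplying gives x − 3 = −4(−x), which rearranges to −3x = 3, so x = −1.

-1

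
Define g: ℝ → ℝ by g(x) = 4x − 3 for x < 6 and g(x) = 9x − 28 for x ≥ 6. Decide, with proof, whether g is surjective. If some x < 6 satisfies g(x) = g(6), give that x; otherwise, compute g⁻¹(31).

Both pieces are strictly increasing (slopes 4 and 9), so each is injective on its own interval.
The left piece maps (−∞, 6) onto (−∞, 21); the right piece maps [6, ∞) onto [26, ∞).
The union (−∞, 21) ∪ [26, ∞) omits the interval between 21 and 26; in particular 21 has no preimage. So g is not surjective.
Because the two images are disjoint, no x < 6 has g(x) = g(6), so we compute g⁻¹(31): 31 lies in [26, ∞), so solve 9x − 28 = 31: x = (31 + 28)/9 = 59/9.

59/9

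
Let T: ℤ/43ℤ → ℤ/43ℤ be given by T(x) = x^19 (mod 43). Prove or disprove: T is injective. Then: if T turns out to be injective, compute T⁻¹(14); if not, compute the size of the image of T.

13

Since 43 is prime, the nonzero elements of ℤ/43ℤ form a cyclic group of order 42.
As gcd(19, 42) = 1, raising to the 19th power is a bijection on this group: if s^19 ≡ t^19 then (st^{−1})^19 = 1, and the only element of order dividing gcd(19, 42) = 1 is 1, so s = t.
With T(0) = 0 this makes T injective on all of ℤ/43ℤ, hence bijective (finite equal-size domain and codomain). In particular T is injective.
Since T is injective, we find the preimage of 14. The inverse of x ↦ x^19 on (ℤ/43ℤ)^× is x ↦ x^31, because 19·31 = 589 = 14·42 + 1 ≡ 1 (mod 42) and x^{42} = 1 for x ≠ 0 (Fermat). So T⁻¹(14) = 14^31 mod 43.
Repeated squaring mod 43: 14^1 ≡ 14, 14^2 ≡ 14² = 196 ≡ 24, 14^4 ≡ 24² = 576 ≡ 17, 14^8 ≡ 17² = 289 ≡ 31, 14^16 ≡ 31² = 961 ≡ 15. Since 31 = 16 + 8 + 4 + 2 + 1, 14^31 ≡ 15·31·17·24·14: 15·31 = 465 ≡ 35, then 35·17 = 595 ≡ 36, then 36·24 = 864 ≡ 4, then 4·14 = 56 ≡ 13. So 14^31 ≡ 13 (mod 43).
Hence T⁻¹(14) = 13.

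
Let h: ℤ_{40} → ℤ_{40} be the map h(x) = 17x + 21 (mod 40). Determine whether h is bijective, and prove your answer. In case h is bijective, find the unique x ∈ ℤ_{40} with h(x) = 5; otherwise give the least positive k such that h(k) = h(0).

32

If h(x_1) = h(x_2), then 17x_1 ≡ 17x_2 (mod 40). Because gcd(17, 40) = 1, we may cancel 17 to get x_1 ≡ x_2 (mod 40).
We now compute 17⁻¹ mod 40 explicitly. Euclid's algorithm: 40 = 2·17 + 6, 17 = 2·6 + 5, 6 = 1·5 + 1; back-substituting gives 1 = 33·17 − 14·40, so 17⁻¹ ≡ 33 (mod 40).
For any y ∈ ℤ_{40}, x = 33(y − 21) mod 40 satisfies h(x) = 17·33(y − 21) + 21 ≡ y (since 17·33 ≡ 1 mod 40). So every y has a preimage.
Thus h is bijective.
Since h is bijective, we find h⁻¹(5): we need 17x ≡ 5 − 21 ≡ 24 (mod 40). Using 17⁻¹ = 33: x ≡ 33·24 = 792 = 19·40 + 32, so x = 32.
Check: h(32) = 17·32 + 21 = 565 = 14·40 + 5 ≡ 5 (mod 40).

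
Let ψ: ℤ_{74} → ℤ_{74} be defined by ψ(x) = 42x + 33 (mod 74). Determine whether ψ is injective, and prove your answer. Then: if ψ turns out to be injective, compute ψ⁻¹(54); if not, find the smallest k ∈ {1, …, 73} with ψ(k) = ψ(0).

Recall that ψ is injective if ψ(x_1) = ψ(x_2) implies x_1 = x_2.
We have gcd(42, 74) = 2 > 1. Taking x_1 = 0 and x_2 = 37: ψ(0) = 33 and ψ(37) = 42·37 + 33 = 1587 ≡ 33 (mod 74).
So ψ(0) = ψ(37) while 0 ≠ 37, so ψ is not injective.
Since ψ is not injective, we find the least positive k with ψ(k) = ψ(0): this means 42k ≡ 0 (mod 74), i.e. 74 ∣ 42k. Since gcd(42, 74) = 2, dividing through by 2 this holds exactly when 37 ∣ 21k, and as gcd(21, 37) = 1, exactly when 37 ∣ k.
The smallest positive such k is 37.

37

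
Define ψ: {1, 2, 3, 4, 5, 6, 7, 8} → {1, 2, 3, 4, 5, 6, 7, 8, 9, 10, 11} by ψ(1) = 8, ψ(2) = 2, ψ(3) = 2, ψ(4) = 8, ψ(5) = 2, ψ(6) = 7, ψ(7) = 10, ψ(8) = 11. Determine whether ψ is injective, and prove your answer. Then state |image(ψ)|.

ψ(2) = 2 = ψ(3) with 2 ≠ 3, so ψ is not injective.
The image of ψ is {2, 7, 8, 10, 11}, which has 5 elements.

5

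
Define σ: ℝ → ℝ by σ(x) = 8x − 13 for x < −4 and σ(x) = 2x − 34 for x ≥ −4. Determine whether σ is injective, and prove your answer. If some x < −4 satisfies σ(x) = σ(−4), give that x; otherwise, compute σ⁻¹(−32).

Both pieces are strictly increasing (slopes 8 and 2), so each is injective on its own interval.
The left piece maps (−∞, −4) onto (−∞, −45); the right piece maps [−4, ∞) onto [−42, ∞).
These images are disjoint, so no value is attained by both pieces. So σ is injective.
Because the two images are disjoint, no x < −4 has σ(x) = σ(−4), so we compute σ⁻¹(−32): −32 lies in [−42, ∞), so solve 2x − 34 = −32: x = (−32 + 34)/2 = 1.

1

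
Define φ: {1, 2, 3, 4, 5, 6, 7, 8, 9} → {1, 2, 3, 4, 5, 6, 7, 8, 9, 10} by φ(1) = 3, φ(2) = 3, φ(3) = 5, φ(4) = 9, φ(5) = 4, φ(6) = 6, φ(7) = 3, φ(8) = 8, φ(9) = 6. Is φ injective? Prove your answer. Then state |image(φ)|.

6

φ(1) = 3 = φ(2) with 1 ≠ 2, so φ is not injective.
The image of φ is {3, 4, 5, 6, 8, 9}, which has 6 elements.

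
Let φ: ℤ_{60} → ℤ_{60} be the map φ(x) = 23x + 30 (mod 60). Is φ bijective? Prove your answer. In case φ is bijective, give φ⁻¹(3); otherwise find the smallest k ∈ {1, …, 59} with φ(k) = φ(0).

Suppose φ(u) = φ(v) in ℤ_{60}. Then 23u + 30 ≡ 23v + 30 (mod 60), therefore 23(u − v) ≡ 0 (mod 60).
Since gcd(23, 60) = 1, 23 is invertible modulo 60, therefore u − v ≡ 0 (mod 60), i.e. u = v.
We now compute 23⁻¹ mod 60 explicitly. Euclid's algorithm: 60 = 2·23 + 14, 23 = 1·14 + 9, 14 = 1·9 + 5, 9 = 1·5 + 4, 5 = 1·4 + 1; back-substituting gives 1 = 47·23 − 18·60, so 23⁻¹ ≡ 47 (mod 60).
Then y ↦ 47(y − 30) is a two-sided inverse to φ, so every y ∈ ℤ_{60} has a preimage.
Therefore φ is bijective.
Since φ is bijective, we find φ⁻¹(3): we need 23x ≡ 3 − 30 ≡ 33 (mod 60). Using 23⁻¹ = 47: x ≡ 47·33 = 1551 = 25·60 + 51, so x = 51.
Check: φ(51) = 23·51 + 30 = 1203 = 20·60 + 3 ≡ 3 (mod 60).

51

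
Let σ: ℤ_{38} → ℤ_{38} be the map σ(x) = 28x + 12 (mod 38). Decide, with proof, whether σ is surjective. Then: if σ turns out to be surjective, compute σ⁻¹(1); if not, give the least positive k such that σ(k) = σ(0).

19

Since gcd(28, 38) = 2, we have 28x ≡ 0 (mod 2) for all x, so σ(x) ≡ 0 (mod 2).
But 1 ≢ 0 (mod 2), so 1 ∈ ℤ_{38} has no preimage. Thus σ is not surjective.
Since σ is not surjective, we find the least positive k with σ(k) = σ(0): this means 28k ≡ 0 (mod 38), i.e. 38 ∣ 28k. Since gcd(28, 38) = 2, dividing through by 2 this holds exactly when 19 ∣ 14k, and as gcd(14, 19) = 1, exactly when 19 ∣ k.
The smallest positive such k is 19.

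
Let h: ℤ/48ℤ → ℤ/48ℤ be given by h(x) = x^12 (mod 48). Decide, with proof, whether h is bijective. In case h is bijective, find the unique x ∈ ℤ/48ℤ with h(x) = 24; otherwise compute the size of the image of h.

4

h(2): Repeated squaring mod 48: 2^1 ≡ 2, 2^2 ≡ 2² = 4, 2^4 ≡ 4² = 16, 2^8 ≡ 16² = 256 ≡ 16. Since 12 = 8 + 4, 2^12 ≡ 16·16: 16·16 = 256 ≡ 16. So 2^12 ≡ 16 (mod 48).
h(4): Repeated squaring mod 48: 4^1 ≡ 4, 4^2 ≡ 4² = 16, 4^4 ≡ 16² = 256 ≡ 16, 4^8 ≡ 16² = 256 ≡ 16. Since 12 = 8 + 4, 4^12 ≡ 16·16: 16·16 = 256 ≡ 16. So 4^12 ≡ 16 (mod 48).
So h(2) = h(4) = 16 while 2 ≠ 4, hence h is not injective, hence not bijective.
Since h is not bijective, we determine |image(h)|. Computing x^12 mod 48 for each x (by repeated squaring, reducing mod 48 at every step), the values h(0), h(1), …, h(47) are: 0, 1, 16, 33, 16, 1, 0, 1, 16, 33, 16, 1, 0, 1, 16, 33, 16, 1, 0, 1, 16, 33, 16, 1, 0, 1, 16, 33, 16, 1, 0, 1, 16, 33, 16, 1, 0, 1, 16, 33, 16, 1, 0, 1, 16, 33, 16, 1.
The distinct values are {0, 1, 16, 33}; there are 4 of them.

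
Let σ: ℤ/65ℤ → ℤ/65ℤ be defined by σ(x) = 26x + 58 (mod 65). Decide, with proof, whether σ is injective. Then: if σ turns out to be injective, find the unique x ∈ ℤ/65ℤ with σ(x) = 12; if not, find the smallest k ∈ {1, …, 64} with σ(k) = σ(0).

5

We have gcd(26, 65) = 13 > 1. Taking u = 0 and v = 5: σ(0) = 58 and σ(5) = 26·5 + 58 = 188 ≡ 58 (mod 65).
So σ(0) = σ(5) while 0 ≠ 5, hence σ is not injective.
Since σ is not injective, we find the least positive k with σ(k) = σ(0): this means 26k ≡ 0 (mod 65), i.e. 65 ∣ 26k. Since gcd(26, 65) = 13, dividing through by 13 this holds exactly when 5 ∣ 2k, and as gcd(2, 5) = 1, exactly when 5 ∣ k.
The smallest positive such k is 5.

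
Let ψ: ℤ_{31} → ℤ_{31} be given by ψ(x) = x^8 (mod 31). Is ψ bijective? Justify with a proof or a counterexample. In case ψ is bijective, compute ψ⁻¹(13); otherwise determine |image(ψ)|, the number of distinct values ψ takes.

16

ψ(15): Repeated squaring mod 31: 15^1 ≡ 15, 15^2 ≡ 15² = 225 ≡ 8, 15^4 ≡ 8² = 64 ≡ 2, 15^8 ≡ 2² = 4. So 15^8 ≡ 4 (mod 31).
ψ(16): Repeated squaring mod 31: 16^1 ≡ 16, 16^2 ≡ 16² = 256 ≡ 8, 16^4 ≡ 8² = 64 ≡ 2, 16^8 ≡ 2² = 4. So 16^8 ≡ 4 (mod 31).
So ψ(15) = ψ(16) = 4 while 15 ≠ 16, thus ψ is not injective, hence not bijective.
Since ψ is not bijective, we determine |image(ψ)|. Computing x^8 mod 31 for each x (by repeated squaring, reducing mod 31 at every step), the values ψ(0), ψ(1), …, ψ(30) are: 0, 1, 8, 20, 2, 25, 5, 10, 16, 28, 14, 19, 9, 7, 18, 4, 4, 18, 7, 9, 19, 14, 28, 16, 10, 5, 25, 2, 20, 8, 1.
The distinct values are {0, 1, 2, 4, 5, 7, 8, 9, 10, 14, 16, 18, 19, 20, 25, 28}; there are 16 of them.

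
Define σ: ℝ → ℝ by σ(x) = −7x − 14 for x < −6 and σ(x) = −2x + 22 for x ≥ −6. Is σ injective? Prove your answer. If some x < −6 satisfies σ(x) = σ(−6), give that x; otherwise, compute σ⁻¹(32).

-48/7

Both pieces are strictly decreasing (slopes −7 and −2), so each is injective on its own interval.
The left piece maps (−∞, −6) onto (28, ∞); the right piece maps [−6, ∞) onto (−∞, 34].
These images overlap. In particular σ(−6) = 34 (right piece), and solving −7x − 14 = 34 on the left piece gives x = −48/7 < −6.
So σ(−48/7) = σ(−6) with −48/7 ≠ −6, and σ is not injective. This x = −48/7 is the requested value below −6.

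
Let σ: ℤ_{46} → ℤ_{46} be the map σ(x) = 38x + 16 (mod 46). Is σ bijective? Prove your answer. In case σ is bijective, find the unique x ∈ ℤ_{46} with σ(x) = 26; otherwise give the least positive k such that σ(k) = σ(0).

23

We have gcd(38, 46) = 2 > 1. Taking a = 0 and b = 23: σ(0) = 16 and σ(23) = 38·23 + 16 = 890 ≡ 16 (mod 46).
So σ(0) = σ(23) while 0 ≠ 23, thus σ is not injective, hence not bijective.
Since σ is not bijective, we find the least positive k with σ(k) = σ(0): this means 38k ≡ 0 (mod 46), i.e. 46 ∣ 38k. Since gcd(38, 46) = 2, dividing through by 2 this holds exactly when 23 ∣ 19k, and as gcd(19, 23) = 1, exactly when 23 ∣ k.
The smallest positive such k is 23.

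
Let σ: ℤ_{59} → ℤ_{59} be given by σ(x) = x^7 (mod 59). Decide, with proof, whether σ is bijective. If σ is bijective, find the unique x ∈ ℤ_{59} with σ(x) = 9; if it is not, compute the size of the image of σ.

Since 59 is prime, the nonzero elements of ℤ_{59} form a cyclic group of order 58.
As gcd(7, 58) = 1, raising to the 7th power is a bijection on this group: if s^7 ≡ t^7 then (st^{−1})^7 = 1, and the only element of order dividing gcd(7, 58) = 1 is 1, so s = t.
With σ(0) = 0 this makes σ injective on all of ℤ_{59}, hence bijective (finite equal-size domain and codomain). In particular σ is bijective.
Since σ is bijective, we find the preimage of 9. The inverse of x ↦ x^7 on (ℤ_{59})^× is x ↦ x^25, because 7·25 = 175 = 3·58 + 1 ≡ 1 (mod 58) and x^{58} = 1 for x ≠ 0 (Fermat). So σ⁻¹(9) = 9^25 mod 59.
Repeated squaring mod 59: 9^1 ≡ 9, 9^2 ≡ 9² = 81 ≡ 22, 9^4 ≡ 22² = 484 ≡ 12, 9^8 ≡ 12² = 144 ≡ 26, 9^16 ≡ 26² = 676 ≡ 27. Since 25 = 16 + 8 + 1, 9^25 ≡ 27·26·9: 27·26 = 702 ≡ 53, then 53·9 = 477 ≡ 5. So 9^25 ≡ 5 (mod 59).
Hence σ⁻¹(9) = 5.

5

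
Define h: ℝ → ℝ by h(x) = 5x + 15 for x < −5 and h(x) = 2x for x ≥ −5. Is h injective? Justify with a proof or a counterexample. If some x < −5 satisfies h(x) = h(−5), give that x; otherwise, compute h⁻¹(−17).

Both pieces are strictly increasing (slopes 5 and 2), so each is injective on its own interval.
The left piece maps (−∞, −5) onto (−∞, −10); the right piece maps [−5, ∞) onto [−10, ∞).
These images are disjoint, so no value is attained by both pieces. Hence h is injective.
Because the two images are disjoint, no x < −5 has h(x) = h(−5), so we compute h⁻¹(−17): −17 lies in (−∞, −10), so solve 5x + 15 = −17: x = (−17 − 15)/5 = −32/5.

-32/5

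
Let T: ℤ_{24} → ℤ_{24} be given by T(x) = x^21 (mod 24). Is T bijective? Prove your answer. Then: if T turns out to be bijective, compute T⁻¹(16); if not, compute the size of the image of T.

15

T(0) = 0^21 = 0.
T(6): Repeated squaring mod 24: 6^1 ≡ 6, 6^2 ≡ 6² = 36 ≡ 12, 6^4 ≡ 12² = 144 ≡ 0, 6^8 ≡ 0² = 0, 6^16 ≡ 0² = 0. Since 21 = 16 + 4 + 1, 6^21 ≡ 0·0·6: 0·0 = 0, then 0·6 = 0. So 6^21 ≡ 0 (mod 24).
So T(0) = T(6) = 0 while 0 ≠ 6, thus T is not injective, hence not bijective.
Since T is not bijective, we determine |image(T)|. Computing x^21 mod 24 for each x (by repeated squaring, reducing mod 24 at every step), the values T(0), T(1), …, T(23) are: 0, 1, 8, 3, 16, 5, 0, 7, 8, 9, 16, 11, 0, 13, 8, 15, 16, 17, 0, 19, 8, 21, 16, 23.
The distinct values are {0, 1, 3, 5, 7, 8, 9, 11, 13, 15, 16, 17, 19, 21, 23}; there are 15 of them.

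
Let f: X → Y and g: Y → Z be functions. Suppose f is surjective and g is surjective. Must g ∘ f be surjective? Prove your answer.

Let c ∈ Z. Since g is surjective, there is b ∈ Y with g(b) = c. Since f is surjective, there is a ∈ X with f(a) = b.
Then (g ∘ f)(a) = g(b) = c. Thus g ∘ f is surjective.

surjective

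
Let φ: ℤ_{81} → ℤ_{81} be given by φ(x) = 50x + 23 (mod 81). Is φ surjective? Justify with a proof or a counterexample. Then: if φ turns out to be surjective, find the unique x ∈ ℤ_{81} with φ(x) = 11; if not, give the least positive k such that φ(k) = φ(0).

Since gcd(50, 81) = 1, 50 is invertible modulo 81. Euclid's algorithm: 81 = 1·50 + 31, 50 = 1·31 + 19, 31 = 1·19 + 12, 19 = 1·12 + 7, 12 = 1·7 + 5, 7 = 1·5 + 2, 5 = 2·2 + 1; back-substituting gives 1 = 47·50 − 29·81, so 50⁻¹ ≡ 47 (mod 81).
Then y ↦ 47(y − 23) is a two-sided inverse to φ, so every y ∈ ℤ_{81} has a preimage.
Thus φ is surjective.
Since φ is surjective, we compute φ⁻¹(11): solve 50x + 23 ≡ 11 (mod 81), i.e. 50x ≡ 69 (mod 81).
Multiplying by 50⁻¹ = 47 gives x ≡ 47·69 = 3243 = 40·81 + 3 ≡ 3 (mod 81).
Check: φ(3) = 50·3 + 23 = 173 = 2·81 + 11 ≡ 11 (mod 81).

3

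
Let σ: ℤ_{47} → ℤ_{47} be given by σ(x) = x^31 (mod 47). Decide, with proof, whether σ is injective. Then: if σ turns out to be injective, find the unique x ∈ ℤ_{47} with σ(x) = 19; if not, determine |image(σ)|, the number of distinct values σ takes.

Since 47 is prime, the nonzero elements of ℤ_{47} form a cyclic group of order 46.
As gcd(31, 46) = 1, raising to the 31st power is a bijection on this group: if a^31 ≡ b^31 then (ab^{−1})^31 = 1, and the only element of order dividing gcd(31, 46) = 1 is 1, so a = b.
With σ(0) = 0 this makes σ injective on all of ℤ_{47}, hence bijective (finite equal-size domain and codomain). In particular σ is injective.
Since σ is injective, we find the preimage of 19. The inverse of x ↦ x^31 on (ℤ_{47})^× is x ↦ x^3, because 31·3 = 93 = 2·46 + 1 ≡ 1 (mod 46) and x^{46} = 1 for x ≠ 0 (Fermat). So σ⁻¹(19) = 19^3 mod 47.
Repeated squaring mod 47: 19^1 ≡ 19, 19^2 ≡ 19² = 361 ≡ 32. Since 3 = 2 + 1, 19^3 ≡ 32·19: 32·19 = 608 ≡ 44. So 19^3 ≡ 44 (mod 47).
Hence σ⁻¹(19) = 44.

44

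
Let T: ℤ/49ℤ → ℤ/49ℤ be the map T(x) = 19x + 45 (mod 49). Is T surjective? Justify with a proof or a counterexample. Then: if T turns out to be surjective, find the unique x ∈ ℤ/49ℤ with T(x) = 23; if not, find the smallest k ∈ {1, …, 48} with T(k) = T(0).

Since gcd(19, 49) = 1, 19 is invertible modulo 49. Euclid's algorithm: 49 = 2·19 + 11, 19 = 1·11 + 8, 11 = 1·8 + 3, 8 = 2·3 + 2, 3 = 1·2 + 1; back-substituting gives 1 = 31·19 − 12·49, so 19⁻¹ ≡ 31 (mod 49).
Then y ↦ 31(y − 45) is a two-sided inverse to T, so every y ∈ ℤ/49ℤ has a preimage.
So T is surjective.
Since T is surjective, we compute T⁻¹(23): solve 19x + 45 ≡ 23 (mod 49), i.e. 19x ≡ 27 (mod 49).
Multiplying by 19⁻¹ = 31 gives x ≡ 31·27 = 837 = 17·49 + 4 ≡ 4 (mod 49).
Check: T(4) = 19·4 + 45 = 121 = 2·49 + 23 ≡ 23 (mod 49).

4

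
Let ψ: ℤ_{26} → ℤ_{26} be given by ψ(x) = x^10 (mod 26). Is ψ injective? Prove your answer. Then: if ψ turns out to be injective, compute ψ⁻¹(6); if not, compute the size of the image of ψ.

14

ψ(12): Repeated squaring mod 26: 12^1 ≡ 12, 12^2 ≡ 12² = 144 ≡ 14, 12^4 ≡ 14² = 196 ≡ 14, 12^8 ≡ 14² = 196 ≡ 14. Since 10 = 8 + 2, 12^10 ≡ 14·14: 14·14 = 196 ≡ 14. So 12^10 ≡ 14 (mod 26).
ψ(14): Repeated squaring mod 26: 14^1 ≡ 14, 14^2 ≡ 14² = 196 ≡ 14, 14^4 ≡ 14² = 196 ≡ 14, 14^8 ≡ 14² = 196 ≡ 14. Since 10 = 8 + 2, 14^10 ≡ 14·14: 14·14 = 196 ≡ 14. So 14^10 ≡ 14 (mod 26).
So ψ(12) = ψ(14) = 14 while 12 ≠ 14, thus ψ is not injective.
Since ψ is not injective, we determine |image(ψ)|. Computing x^10 mod 26 for each x (by repeated squaring, reducing mod 26 at every step), the values ψ(0), ψ(1), …, ψ(25) are: 0, 1, 10, 3, 22, 25, 4, 17, 12, 9, 16, 23, 14, 13, 14, 23, 16, 9, 12, 17, 4, 25, 22, 3, 10, 1.
The distinct values are {0, 1, 3, 4, 9, 10, 12, 13, 14, 16, 17, 22, 23, 25}; there are 14 of them.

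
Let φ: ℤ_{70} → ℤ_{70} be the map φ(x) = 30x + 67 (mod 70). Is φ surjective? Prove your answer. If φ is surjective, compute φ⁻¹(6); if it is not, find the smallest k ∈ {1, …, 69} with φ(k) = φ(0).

7

Recall: φ is surjective if every y in the codomain equals φ(x) for some x in the domain.
Since gcd(30, 70) = 10, we have 30x ≡ 0 (mod 10) for all x, so φ(x) ≡ 7 (mod 10).
But 0 ≢ 7 (mod 10), so 0 ∈ ℤ_{70} has no preimage. So φ is not surjective.
Since φ is not surjective, we find the least positive k with φ(k) = φ(0): this means 30k ≡ 0 (mod 70), i.e. 70 ∣ 30k. Since gcd(30, 70) = 10, dividing through by 10 this holds exactly when 7 ∣ 3k, and as gcd(3, 7) = 1, exactly when 7 ∣ k.
The smallest positive such k is 7.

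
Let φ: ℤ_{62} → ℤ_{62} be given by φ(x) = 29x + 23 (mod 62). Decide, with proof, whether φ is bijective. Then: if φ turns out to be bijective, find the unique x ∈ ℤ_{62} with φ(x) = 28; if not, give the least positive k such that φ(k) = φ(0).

13

If φ(x_1) = φ(x_2), then 29x_1 ≡ 29x_2 (mod 62). Because gcd(29, 62) = 1, we may cancel 29 to get x_1 ≡ x_2 (mod 62).
We now compute 29⁻¹ mod 62 explicitly. Euclid's algorithm: 62 = 2·29 + 4, 29 = 7·4 + 1; back-substituting gives 1 = 15·29 − 7·62, so 29⁻¹ ≡ 15 (mod 62).
Then y ↦ 15(y − 23) is a two-sided inverse to φ, so every y ∈ ℤ_{62} has a preimage.
Therefore φ is bijective.
Since φ is bijective, we compute φ⁻¹(28): solve 29x + 23 ≡ 28 (mod 62), i.e. 29x ≡ 5 (mod 62).
Multiplying by 29⁻¹ = 15 gives x ≡ 15·5 = 75 = 1·62 + 13 ≡ 13 (mod 62).
Check: φ(13) = 29·13 + 23 = 400 = 6·62 + 28 ≡ 28 (mod 62).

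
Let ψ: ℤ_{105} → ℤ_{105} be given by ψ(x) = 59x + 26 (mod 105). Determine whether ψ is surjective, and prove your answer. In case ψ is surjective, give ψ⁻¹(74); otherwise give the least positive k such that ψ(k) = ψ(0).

Recall: ψ is surjective if every y in the codomain equals ψ(x) for some x in the domain.
Since gcd(59, 105) = 1, 59 is invertible modulo 105. Euclid's algorithm: 105 = 1·59 + 46, 59 = 1·46 + 13, 46 = 3·13 + 7, 13 = 1·7 + 6, 7 = 1·6 + 1; back-substituting gives 1 = 89·59 − 50·105, so 59⁻¹ ≡ 89 (mod 105).
For any y ∈ ℤ_{105}, x = 89(y − 26) mod 105 satisfies ψ(x) = 59·89(y − 26) + 26 ≡ y (since 59·89 ≡ 1 mod 105). So every y has a preimage.
Therefore ψ is surjective.
Since ψ is surjective, we compute ψ⁻¹(74): solve 59x + 26 ≡ 74 (mod 105), i.e. 59x ≡ 48 (mod 105).
Multiplying by 59⁻¹ = 89 gives x ≡ 89·48 = 4272 = 40·105 + 72 ≡ 72 (mod 105).
Check: ψ(72) = 59·72 + 26 = 4274 = 40·105 + 74 ≡ 74 (mod 105).

72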